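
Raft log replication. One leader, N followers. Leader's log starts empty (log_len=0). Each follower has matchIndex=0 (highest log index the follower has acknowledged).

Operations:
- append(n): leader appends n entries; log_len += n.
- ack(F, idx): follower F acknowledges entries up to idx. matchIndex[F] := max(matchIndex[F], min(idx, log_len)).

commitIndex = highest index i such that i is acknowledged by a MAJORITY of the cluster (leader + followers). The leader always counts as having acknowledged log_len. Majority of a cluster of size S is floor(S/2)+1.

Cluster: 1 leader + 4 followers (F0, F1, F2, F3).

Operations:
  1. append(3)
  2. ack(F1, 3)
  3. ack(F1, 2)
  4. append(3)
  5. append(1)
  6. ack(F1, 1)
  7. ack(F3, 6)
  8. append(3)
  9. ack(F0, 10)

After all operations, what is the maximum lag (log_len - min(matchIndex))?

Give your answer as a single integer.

Answer: 10

Derivation:
Op 1: append 3 -> log_len=3
Op 2: F1 acks idx 3 -> match: F0=0 F1=3 F2=0 F3=0; commitIndex=0
Op 3: F1 acks idx 2 -> match: F0=0 F1=3 F2=0 F3=0; commitIndex=0
Op 4: append 3 -> log_len=6
Op 5: append 1 -> log_len=7
Op 6: F1 acks idx 1 -> match: F0=0 F1=3 F2=0 F3=0; commitIndex=0
Op 7: F3 acks idx 6 -> match: F0=0 F1=3 F2=0 F3=6; commitIndex=3
Op 8: append 3 -> log_len=10
Op 9: F0 acks idx 10 -> match: F0=10 F1=3 F2=0 F3=6; commitIndex=6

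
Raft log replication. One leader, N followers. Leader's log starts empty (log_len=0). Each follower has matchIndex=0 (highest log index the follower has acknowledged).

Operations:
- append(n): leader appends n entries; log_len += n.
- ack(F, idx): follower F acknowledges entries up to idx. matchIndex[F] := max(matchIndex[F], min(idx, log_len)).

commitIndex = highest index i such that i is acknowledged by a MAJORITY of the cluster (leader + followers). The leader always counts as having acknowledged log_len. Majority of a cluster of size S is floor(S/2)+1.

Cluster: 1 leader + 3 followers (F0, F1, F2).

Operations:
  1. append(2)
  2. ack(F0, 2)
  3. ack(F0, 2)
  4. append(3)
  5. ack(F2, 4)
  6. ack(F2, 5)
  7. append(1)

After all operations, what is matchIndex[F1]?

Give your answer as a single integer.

Op 1: append 2 -> log_len=2
Op 2: F0 acks idx 2 -> match: F0=2 F1=0 F2=0; commitIndex=0
Op 3: F0 acks idx 2 -> match: F0=2 F1=0 F2=0; commitIndex=0
Op 4: append 3 -> log_len=5
Op 5: F2 acks idx 4 -> match: F0=2 F1=0 F2=4; commitIndex=2
Op 6: F2 acks idx 5 -> match: F0=2 F1=0 F2=5; commitIndex=2
Op 7: append 1 -> log_len=6

Answer: 0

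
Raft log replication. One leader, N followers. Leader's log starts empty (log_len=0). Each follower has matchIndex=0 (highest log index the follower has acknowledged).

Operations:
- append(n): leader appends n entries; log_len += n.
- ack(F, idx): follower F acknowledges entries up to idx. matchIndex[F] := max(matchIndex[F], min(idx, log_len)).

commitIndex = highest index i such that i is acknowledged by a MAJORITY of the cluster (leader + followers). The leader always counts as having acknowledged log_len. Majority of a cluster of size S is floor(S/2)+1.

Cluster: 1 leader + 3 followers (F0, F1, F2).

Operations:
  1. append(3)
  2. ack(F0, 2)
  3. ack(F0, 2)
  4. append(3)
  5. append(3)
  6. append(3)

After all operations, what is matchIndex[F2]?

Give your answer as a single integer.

Op 1: append 3 -> log_len=3
Op 2: F0 acks idx 2 -> match: F0=2 F1=0 F2=0; commitIndex=0
Op 3: F0 acks idx 2 -> match: F0=2 F1=0 F2=0; commitIndex=0
Op 4: append 3 -> log_len=6
Op 5: append 3 -> log_len=9
Op 6: append 3 -> log_len=12

Answer: 0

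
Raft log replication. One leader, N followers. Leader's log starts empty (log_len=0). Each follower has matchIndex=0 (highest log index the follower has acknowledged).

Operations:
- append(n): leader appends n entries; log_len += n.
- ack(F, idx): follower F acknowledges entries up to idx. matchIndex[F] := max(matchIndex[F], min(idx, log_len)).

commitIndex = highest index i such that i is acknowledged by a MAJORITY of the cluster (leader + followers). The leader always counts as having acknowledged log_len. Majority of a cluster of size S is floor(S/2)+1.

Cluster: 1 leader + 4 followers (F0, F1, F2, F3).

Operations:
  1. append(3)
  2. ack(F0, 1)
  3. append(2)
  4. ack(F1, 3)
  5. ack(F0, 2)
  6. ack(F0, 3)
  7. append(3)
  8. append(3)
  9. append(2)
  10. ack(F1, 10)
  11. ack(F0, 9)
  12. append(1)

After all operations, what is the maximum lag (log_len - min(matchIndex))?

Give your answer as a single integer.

Answer: 14

Derivation:
Op 1: append 3 -> log_len=3
Op 2: F0 acks idx 1 -> match: F0=1 F1=0 F2=0 F3=0; commitIndex=0
Op 3: append 2 -> log_len=5
Op 4: F1 acks idx 3 -> match: F0=1 F1=3 F2=0 F3=0; commitIndex=1
Op 5: F0 acks idx 2 -> match: F0=2 F1=3 F2=0 F3=0; commitIndex=2
Op 6: F0 acks idx 3 -> match: F0=3 F1=3 F2=0 F3=0; commitIndex=3
Op 7: append 3 -> log_len=8
Op 8: append 3 -> log_len=11
Op 9: append 2 -> log_len=13
Op 10: F1 acks idx 10 -> match: F0=3 F1=10 F2=0 F3=0; commitIndex=3
Op 11: F0 acks idx 9 -> match: F0=9 F1=10 F2=0 F3=0; commitIndex=9
Op 12: append 1 -> log_len=14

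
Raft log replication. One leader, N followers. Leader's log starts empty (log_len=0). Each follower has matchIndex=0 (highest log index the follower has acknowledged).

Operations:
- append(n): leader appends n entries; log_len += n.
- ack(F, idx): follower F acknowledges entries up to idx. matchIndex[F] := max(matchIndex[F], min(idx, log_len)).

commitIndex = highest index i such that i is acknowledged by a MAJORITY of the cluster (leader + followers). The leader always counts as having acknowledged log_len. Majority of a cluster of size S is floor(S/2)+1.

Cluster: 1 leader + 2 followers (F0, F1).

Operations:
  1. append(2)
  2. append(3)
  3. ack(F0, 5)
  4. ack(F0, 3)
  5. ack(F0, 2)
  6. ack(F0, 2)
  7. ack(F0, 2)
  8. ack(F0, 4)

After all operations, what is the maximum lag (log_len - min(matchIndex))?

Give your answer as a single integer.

Op 1: append 2 -> log_len=2
Op 2: append 3 -> log_len=5
Op 3: F0 acks idx 5 -> match: F0=5 F1=0; commitIndex=5
Op 4: F0 acks idx 3 -> match: F0=5 F1=0; commitIndex=5
Op 5: F0 acks idx 2 -> match: F0=5 F1=0; commitIndex=5
Op 6: F0 acks idx 2 -> match: F0=5 F1=0; commitIndex=5
Op 7: F0 acks idx 2 -> match: F0=5 F1=0; commitIndex=5
Op 8: F0 acks idx 4 -> match: F0=5 F1=0; commitIndex=5

Answer: 5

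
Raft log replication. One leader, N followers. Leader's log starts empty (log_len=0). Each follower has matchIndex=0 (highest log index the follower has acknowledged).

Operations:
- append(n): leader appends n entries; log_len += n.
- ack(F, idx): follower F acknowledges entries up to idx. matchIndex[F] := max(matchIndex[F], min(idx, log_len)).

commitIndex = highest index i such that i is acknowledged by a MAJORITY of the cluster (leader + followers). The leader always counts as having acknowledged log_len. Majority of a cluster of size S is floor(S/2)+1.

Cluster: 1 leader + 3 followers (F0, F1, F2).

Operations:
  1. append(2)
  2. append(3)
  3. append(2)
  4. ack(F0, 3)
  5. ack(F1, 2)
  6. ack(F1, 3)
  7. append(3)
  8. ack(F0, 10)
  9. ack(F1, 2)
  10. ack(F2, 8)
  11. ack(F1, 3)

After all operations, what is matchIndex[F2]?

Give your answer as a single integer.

Op 1: append 2 -> log_len=2
Op 2: append 3 -> log_len=5
Op 3: append 2 -> log_len=7
Op 4: F0 acks idx 3 -> match: F0=3 F1=0 F2=0; commitIndex=0
Op 5: F1 acks idx 2 -> match: F0=3 F1=2 F2=0; commitIndex=2
Op 6: F1 acks idx 3 -> match: F0=3 F1=3 F2=0; commitIndex=3
Op 7: append 3 -> log_len=10
Op 8: F0 acks idx 10 -> match: F0=10 F1=3 F2=0; commitIndex=3
Op 9: F1 acks idx 2 -> match: F0=10 F1=3 F2=0; commitIndex=3
Op 10: F2 acks idx 8 -> match: F0=10 F1=3 F2=8; commitIndex=8
Op 11: F1 acks idx 3 -> match: F0=10 F1=3 F2=8; commitIndex=8

Answer: 8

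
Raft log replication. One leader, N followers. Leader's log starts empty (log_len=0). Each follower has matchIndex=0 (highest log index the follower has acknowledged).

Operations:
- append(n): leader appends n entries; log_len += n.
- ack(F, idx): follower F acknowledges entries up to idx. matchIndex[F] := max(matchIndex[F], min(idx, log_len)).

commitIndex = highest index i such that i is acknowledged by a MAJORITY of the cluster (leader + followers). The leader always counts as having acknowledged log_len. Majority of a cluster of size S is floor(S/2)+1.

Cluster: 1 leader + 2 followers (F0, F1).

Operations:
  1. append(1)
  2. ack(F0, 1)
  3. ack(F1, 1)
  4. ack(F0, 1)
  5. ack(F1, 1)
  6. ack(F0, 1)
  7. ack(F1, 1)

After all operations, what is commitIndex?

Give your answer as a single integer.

Answer: 1

Derivation:
Op 1: append 1 -> log_len=1
Op 2: F0 acks idx 1 -> match: F0=1 F1=0; commitIndex=1
Op 3: F1 acks idx 1 -> match: F0=1 F1=1; commitIndex=1
Op 4: F0 acks idx 1 -> match: F0=1 F1=1; commitIndex=1
Op 5: F1 acks idx 1 -> match: F0=1 F1=1; commitIndex=1
Op 6: F0 acks idx 1 -> match: F0=1 F1=1; commitIndex=1
Op 7: F1 acks idx 1 -> match: F0=1 F1=1; commitIndex=1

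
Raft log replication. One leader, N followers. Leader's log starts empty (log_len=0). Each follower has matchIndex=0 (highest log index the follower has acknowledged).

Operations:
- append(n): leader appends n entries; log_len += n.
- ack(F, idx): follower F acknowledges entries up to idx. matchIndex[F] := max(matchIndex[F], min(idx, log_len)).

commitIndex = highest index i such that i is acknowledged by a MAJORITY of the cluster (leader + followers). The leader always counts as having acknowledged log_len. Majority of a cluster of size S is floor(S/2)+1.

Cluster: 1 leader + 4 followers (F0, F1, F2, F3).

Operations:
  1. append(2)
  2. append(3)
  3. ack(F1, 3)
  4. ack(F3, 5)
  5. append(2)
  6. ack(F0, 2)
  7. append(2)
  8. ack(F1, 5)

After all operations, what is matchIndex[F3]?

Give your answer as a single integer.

Op 1: append 2 -> log_len=2
Op 2: append 3 -> log_len=5
Op 3: F1 acks idx 3 -> match: F0=0 F1=3 F2=0 F3=0; commitIndex=0
Op 4: F3 acks idx 5 -> match: F0=0 F1=3 F2=0 F3=5; commitIndex=3
Op 5: append 2 -> log_len=7
Op 6: F0 acks idx 2 -> match: F0=2 F1=3 F2=0 F3=5; commitIndex=3
Op 7: append 2 -> log_len=9
Op 8: F1 acks idx 5 -> match: F0=2 F1=5 F2=0 F3=5; commitIndex=5

Answer: 5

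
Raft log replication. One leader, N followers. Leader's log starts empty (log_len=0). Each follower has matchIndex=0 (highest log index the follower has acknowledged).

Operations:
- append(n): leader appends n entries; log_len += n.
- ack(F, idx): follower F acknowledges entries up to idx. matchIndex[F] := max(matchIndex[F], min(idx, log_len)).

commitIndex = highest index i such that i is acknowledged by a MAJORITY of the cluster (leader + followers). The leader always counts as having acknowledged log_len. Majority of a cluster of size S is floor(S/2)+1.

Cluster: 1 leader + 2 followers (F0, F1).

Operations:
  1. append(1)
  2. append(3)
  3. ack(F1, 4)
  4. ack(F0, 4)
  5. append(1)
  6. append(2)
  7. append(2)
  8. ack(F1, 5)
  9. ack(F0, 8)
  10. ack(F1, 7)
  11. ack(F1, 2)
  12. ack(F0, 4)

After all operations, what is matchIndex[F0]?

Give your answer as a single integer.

Op 1: append 1 -> log_len=1
Op 2: append 3 -> log_len=4
Op 3: F1 acks idx 4 -> match: F0=0 F1=4; commitIndex=4
Op 4: F0 acks idx 4 -> match: F0=4 F1=4; commitIndex=4
Op 5: append 1 -> log_len=5
Op 6: append 2 -> log_len=7
Op 7: append 2 -> log_len=9
Op 8: F1 acks idx 5 -> match: F0=4 F1=5; commitIndex=5
Op 9: F0 acks idx 8 -> match: F0=8 F1=5; commitIndex=8
Op 10: F1 acks idx 7 -> match: F0=8 F1=7; commitIndex=8
Op 11: F1 acks idx 2 -> match: F0=8 F1=7; commitIndex=8
Op 12: F0 acks idx 4 -> match: F0=8 F1=7; commitIndex=8

Answer: 8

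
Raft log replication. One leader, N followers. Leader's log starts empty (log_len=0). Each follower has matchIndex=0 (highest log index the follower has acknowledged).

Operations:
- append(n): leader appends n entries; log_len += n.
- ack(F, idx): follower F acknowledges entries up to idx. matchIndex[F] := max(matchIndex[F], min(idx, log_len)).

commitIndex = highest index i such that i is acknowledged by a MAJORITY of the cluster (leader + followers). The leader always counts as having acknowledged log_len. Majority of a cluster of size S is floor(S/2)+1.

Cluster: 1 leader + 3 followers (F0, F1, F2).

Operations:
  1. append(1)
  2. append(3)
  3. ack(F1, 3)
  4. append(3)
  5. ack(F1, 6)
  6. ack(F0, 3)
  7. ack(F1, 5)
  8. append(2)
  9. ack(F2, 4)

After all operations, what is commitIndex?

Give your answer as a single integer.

Op 1: append 1 -> log_len=1
Op 2: append 3 -> log_len=4
Op 3: F1 acks idx 3 -> match: F0=0 F1=3 F2=0; commitIndex=0
Op 4: append 3 -> log_len=7
Op 5: F1 acks idx 6 -> match: F0=0 F1=6 F2=0; commitIndex=0
Op 6: F0 acks idx 3 -> match: F0=3 F1=6 F2=0; commitIndex=3
Op 7: F1 acks idx 5 -> match: F0=3 F1=6 F2=0; commitIndex=3
Op 8: append 2 -> log_len=9
Op 9: F2 acks idx 4 -> match: F0=3 F1=6 F2=4; commitIndex=4

Answer: 4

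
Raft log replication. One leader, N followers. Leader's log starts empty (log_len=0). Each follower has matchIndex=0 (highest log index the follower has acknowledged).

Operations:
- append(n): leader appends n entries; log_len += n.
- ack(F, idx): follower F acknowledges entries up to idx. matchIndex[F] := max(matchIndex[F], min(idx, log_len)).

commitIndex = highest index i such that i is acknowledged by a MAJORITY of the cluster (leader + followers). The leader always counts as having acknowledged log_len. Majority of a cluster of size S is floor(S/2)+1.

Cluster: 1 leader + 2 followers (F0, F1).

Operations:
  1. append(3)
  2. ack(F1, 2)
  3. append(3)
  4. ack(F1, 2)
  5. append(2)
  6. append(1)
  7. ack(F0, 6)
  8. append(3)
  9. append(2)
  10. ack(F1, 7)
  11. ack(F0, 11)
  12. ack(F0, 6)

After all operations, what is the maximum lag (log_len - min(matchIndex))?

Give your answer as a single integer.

Op 1: append 3 -> log_len=3
Op 2: F1 acks idx 2 -> match: F0=0 F1=2; commitIndex=2
Op 3: append 3 -> log_len=6
Op 4: F1 acks idx 2 -> match: F0=0 F1=2; commitIndex=2
Op 5: append 2 -> log_len=8
Op 6: append 1 -> log_len=9
Op 7: F0 acks idx 6 -> match: F0=6 F1=2; commitIndex=6
Op 8: append 3 -> log_len=12
Op 9: append 2 -> log_len=14
Op 10: F1 acks idx 7 -> match: F0=6 F1=7; commitIndex=7
Op 11: F0 acks idx 11 -> match: F0=11 F1=7; commitIndex=11
Op 12: F0 acks idx 6 -> match: F0=11 F1=7; commitIndex=11

Answer: 7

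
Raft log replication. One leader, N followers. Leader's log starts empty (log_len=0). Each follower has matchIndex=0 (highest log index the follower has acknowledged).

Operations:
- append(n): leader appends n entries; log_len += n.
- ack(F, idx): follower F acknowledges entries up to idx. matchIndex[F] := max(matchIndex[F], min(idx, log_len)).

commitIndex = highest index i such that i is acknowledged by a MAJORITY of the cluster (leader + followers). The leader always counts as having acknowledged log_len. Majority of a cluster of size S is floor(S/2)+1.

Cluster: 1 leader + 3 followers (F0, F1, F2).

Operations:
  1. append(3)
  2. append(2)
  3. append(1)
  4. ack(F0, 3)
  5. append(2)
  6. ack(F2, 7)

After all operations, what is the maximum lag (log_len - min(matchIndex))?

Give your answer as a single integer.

Answer: 8

Derivation:
Op 1: append 3 -> log_len=3
Op 2: append 2 -> log_len=5
Op 3: append 1 -> log_len=6
Op 4: F0 acks idx 3 -> match: F0=3 F1=0 F2=0; commitIndex=0
Op 5: append 2 -> log_len=8
Op 6: F2 acks idx 7 -> match: F0=3 F1=0 F2=7; commitIndex=3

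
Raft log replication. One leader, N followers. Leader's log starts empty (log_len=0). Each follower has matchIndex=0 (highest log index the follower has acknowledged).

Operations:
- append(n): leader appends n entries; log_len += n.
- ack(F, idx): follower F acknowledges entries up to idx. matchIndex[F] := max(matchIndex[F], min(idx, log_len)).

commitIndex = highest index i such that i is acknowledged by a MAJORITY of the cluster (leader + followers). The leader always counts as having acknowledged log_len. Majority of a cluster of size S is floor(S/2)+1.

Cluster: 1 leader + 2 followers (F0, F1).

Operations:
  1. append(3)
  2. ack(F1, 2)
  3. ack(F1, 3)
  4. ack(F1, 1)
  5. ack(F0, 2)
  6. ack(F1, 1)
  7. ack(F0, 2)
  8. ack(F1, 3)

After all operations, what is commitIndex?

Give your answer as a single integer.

Answer: 3

Derivation:
Op 1: append 3 -> log_len=3
Op 2: F1 acks idx 2 -> match: F0=0 F1=2; commitIndex=2
Op 3: F1 acks idx 3 -> match: F0=0 F1=3; commitIndex=3
Op 4: F1 acks idx 1 -> match: F0=0 F1=3; commitIndex=3
Op 5: F0 acks idx 2 -> match: F0=2 F1=3; commitIndex=3
Op 6: F1 acks idx 1 -> match: F0=2 F1=3; commitIndex=3
Op 7: F0 acks idx 2 -> match: F0=2 F1=3; commitIndex=3
Op 8: F1 acks idx 3 -> match: F0=2 F1=3; commitIndex=3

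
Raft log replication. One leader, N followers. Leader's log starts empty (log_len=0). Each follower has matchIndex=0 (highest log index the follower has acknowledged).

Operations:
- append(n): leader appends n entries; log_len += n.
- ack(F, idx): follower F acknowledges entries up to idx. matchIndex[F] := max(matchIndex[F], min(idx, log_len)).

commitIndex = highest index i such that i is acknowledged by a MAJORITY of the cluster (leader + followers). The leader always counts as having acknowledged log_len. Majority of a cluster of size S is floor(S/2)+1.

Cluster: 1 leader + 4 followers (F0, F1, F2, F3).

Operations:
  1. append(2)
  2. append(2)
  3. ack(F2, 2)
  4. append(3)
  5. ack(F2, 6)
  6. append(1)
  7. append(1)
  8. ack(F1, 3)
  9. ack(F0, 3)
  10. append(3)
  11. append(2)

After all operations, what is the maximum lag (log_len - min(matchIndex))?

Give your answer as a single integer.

Op 1: append 2 -> log_len=2
Op 2: append 2 -> log_len=4
Op 3: F2 acks idx 2 -> match: F0=0 F1=0 F2=2 F3=0; commitIndex=0
Op 4: append 3 -> log_len=7
Op 5: F2 acks idx 6 -> match: F0=0 F1=0 F2=6 F3=0; commitIndex=0
Op 6: append 1 -> log_len=8
Op 7: append 1 -> log_len=9
Op 8: F1 acks idx 3 -> match: F0=0 F1=3 F2=6 F3=0; commitIndex=3
Op 9: F0 acks idx 3 -> match: F0=3 F1=3 F2=6 F3=0; commitIndex=3
Op 10: append 3 -> log_len=12
Op 11: append 2 -> log_len=14

Answer: 14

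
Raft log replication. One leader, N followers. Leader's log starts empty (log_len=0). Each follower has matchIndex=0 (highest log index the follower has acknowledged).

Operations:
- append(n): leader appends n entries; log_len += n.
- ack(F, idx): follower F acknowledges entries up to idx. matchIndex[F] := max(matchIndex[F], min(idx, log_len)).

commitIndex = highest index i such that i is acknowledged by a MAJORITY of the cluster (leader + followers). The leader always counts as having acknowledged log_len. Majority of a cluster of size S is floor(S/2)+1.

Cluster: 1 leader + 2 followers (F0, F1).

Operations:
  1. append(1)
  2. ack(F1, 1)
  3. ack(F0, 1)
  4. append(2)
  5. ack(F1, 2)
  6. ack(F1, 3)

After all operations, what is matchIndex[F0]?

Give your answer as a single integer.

Op 1: append 1 -> log_len=1
Op 2: F1 acks idx 1 -> match: F0=0 F1=1; commitIndex=1
Op 3: F0 acks idx 1 -> match: F0=1 F1=1; commitIndex=1
Op 4: append 2 -> log_len=3
Op 5: F1 acks idx 2 -> match: F0=1 F1=2; commitIndex=2
Op 6: F1 acks idx 3 -> match: F0=1 F1=3; commitIndex=3

Answer: 1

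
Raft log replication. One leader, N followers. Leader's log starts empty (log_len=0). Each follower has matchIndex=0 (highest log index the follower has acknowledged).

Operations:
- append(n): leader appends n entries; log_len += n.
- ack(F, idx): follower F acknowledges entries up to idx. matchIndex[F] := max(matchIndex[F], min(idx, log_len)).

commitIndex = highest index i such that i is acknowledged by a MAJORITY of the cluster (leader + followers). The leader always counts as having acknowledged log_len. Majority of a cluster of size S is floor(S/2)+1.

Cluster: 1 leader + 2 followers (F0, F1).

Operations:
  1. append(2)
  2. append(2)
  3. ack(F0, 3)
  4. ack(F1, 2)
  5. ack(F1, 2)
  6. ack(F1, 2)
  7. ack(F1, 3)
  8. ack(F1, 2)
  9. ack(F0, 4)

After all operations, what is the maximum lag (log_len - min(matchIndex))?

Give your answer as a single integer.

Answer: 1

Derivation:
Op 1: append 2 -> log_len=2
Op 2: append 2 -> log_len=4
Op 3: F0 acks idx 3 -> match: F0=3 F1=0; commitIndex=3
Op 4: F1 acks idx 2 -> match: F0=3 F1=2; commitIndex=3
Op 5: F1 acks idx 2 -> match: F0=3 F1=2; commitIndex=3
Op 6: F1 acks idx 2 -> match: F0=3 F1=2; commitIndex=3
Op 7: F1 acks idx 3 -> match: F0=3 F1=3; commitIndex=3
Op 8: F1 acks idx 2 -> match: F0=3 F1=3; commitIndex=3
Op 9: F0 acks idx 4 -> match: F0=4 F1=3; commitIndex=4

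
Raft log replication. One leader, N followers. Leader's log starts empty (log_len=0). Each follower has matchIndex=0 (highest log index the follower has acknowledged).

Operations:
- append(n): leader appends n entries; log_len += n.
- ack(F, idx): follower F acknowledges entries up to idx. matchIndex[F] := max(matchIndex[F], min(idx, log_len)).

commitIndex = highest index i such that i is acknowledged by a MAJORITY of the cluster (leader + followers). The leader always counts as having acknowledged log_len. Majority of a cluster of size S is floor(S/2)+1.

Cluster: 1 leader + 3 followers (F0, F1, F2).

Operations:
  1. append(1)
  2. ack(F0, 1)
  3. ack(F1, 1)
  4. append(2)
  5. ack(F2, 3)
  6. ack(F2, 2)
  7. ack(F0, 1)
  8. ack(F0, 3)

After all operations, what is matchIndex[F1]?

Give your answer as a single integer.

Op 1: append 1 -> log_len=1
Op 2: F0 acks idx 1 -> match: F0=1 F1=0 F2=0; commitIndex=0
Op 3: F1 acks idx 1 -> match: F0=1 F1=1 F2=0; commitIndex=1
Op 4: append 2 -> log_len=3
Op 5: F2 acks idx 3 -> match: F0=1 F1=1 F2=3; commitIndex=1
Op 6: F2 acks idx 2 -> match: F0=1 F1=1 F2=3; commitIndex=1
Op 7: F0 acks idx 1 -> match: F0=1 F1=1 F2=3; commitIndex=1
Op 8: F0 acks idx 3 -> match: F0=3 F1=1 F2=3; commitIndex=3

Answer: 1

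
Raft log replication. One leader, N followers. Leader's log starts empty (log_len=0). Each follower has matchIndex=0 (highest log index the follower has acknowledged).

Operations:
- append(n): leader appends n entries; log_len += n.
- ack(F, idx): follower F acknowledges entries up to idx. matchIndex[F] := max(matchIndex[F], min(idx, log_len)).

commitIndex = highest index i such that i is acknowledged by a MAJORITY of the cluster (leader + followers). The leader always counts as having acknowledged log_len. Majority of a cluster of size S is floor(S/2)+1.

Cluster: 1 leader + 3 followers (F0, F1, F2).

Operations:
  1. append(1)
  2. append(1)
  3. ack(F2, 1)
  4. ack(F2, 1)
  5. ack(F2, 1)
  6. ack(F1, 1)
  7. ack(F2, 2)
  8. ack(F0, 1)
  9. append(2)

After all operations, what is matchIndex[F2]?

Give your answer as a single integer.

Op 1: append 1 -> log_len=1
Op 2: append 1 -> log_len=2
Op 3: F2 acks idx 1 -> match: F0=0 F1=0 F2=1; commitIndex=0
Op 4: F2 acks idx 1 -> match: F0=0 F1=0 F2=1; commitIndex=0
Op 5: F2 acks idx 1 -> match: F0=0 F1=0 F2=1; commitIndex=0
Op 6: F1 acks idx 1 -> match: F0=0 F1=1 F2=1; commitIndex=1
Op 7: F2 acks idx 2 -> match: F0=0 F1=1 F2=2; commitIndex=1
Op 8: F0 acks idx 1 -> match: F0=1 F1=1 F2=2; commitIndex=1
Op 9: append 2 -> log_len=4

Answer: 2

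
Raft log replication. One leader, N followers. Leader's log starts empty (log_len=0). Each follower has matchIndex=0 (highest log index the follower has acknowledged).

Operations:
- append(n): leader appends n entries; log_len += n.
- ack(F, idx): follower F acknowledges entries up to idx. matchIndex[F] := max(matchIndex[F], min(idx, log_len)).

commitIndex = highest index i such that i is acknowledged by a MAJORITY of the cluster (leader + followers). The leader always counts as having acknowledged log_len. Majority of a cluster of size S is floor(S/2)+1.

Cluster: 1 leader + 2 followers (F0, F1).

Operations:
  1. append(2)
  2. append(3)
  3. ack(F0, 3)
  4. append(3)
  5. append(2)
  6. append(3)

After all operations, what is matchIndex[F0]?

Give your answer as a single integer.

Op 1: append 2 -> log_len=2
Op 2: append 3 -> log_len=5
Op 3: F0 acks idx 3 -> match: F0=3 F1=0; commitIndex=3
Op 4: append 3 -> log_len=8
Op 5: append 2 -> log_len=10
Op 6: append 3 -> log_len=13

Answer: 3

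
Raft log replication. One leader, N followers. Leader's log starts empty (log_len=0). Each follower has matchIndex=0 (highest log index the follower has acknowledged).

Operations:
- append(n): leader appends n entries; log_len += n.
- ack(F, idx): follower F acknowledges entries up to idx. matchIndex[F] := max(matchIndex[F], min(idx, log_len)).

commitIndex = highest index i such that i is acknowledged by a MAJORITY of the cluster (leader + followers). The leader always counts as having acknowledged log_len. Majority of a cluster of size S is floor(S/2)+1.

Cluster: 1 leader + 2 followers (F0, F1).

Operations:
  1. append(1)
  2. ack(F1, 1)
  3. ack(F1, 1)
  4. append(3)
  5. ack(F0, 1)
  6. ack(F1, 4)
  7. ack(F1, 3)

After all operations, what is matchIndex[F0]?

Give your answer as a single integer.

Op 1: append 1 -> log_len=1
Op 2: F1 acks idx 1 -> match: F0=0 F1=1; commitIndex=1
Op 3: F1 acks idx 1 -> match: F0=0 F1=1; commitIndex=1
Op 4: append 3 -> log_len=4
Op 5: F0 acks idx 1 -> match: F0=1 F1=1; commitIndex=1
Op 6: F1 acks idx 4 -> match: F0=1 F1=4; commitIndex=4
Op 7: F1 acks idx 3 -> match: F0=1 F1=4; commitIndex=4

Answer: 1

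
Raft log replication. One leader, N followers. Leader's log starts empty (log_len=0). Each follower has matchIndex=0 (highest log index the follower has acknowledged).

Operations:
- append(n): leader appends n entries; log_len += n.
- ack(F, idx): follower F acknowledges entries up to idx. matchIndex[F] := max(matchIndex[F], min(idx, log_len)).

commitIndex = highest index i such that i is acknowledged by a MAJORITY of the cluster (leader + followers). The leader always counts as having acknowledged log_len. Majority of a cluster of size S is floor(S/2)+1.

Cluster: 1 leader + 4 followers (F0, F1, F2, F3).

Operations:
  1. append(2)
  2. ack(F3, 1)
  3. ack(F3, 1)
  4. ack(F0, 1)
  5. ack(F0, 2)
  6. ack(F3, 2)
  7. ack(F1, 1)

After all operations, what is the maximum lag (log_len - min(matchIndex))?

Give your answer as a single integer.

Op 1: append 2 -> log_len=2
Op 2: F3 acks idx 1 -> match: F0=0 F1=0 F2=0 F3=1; commitIndex=0
Op 3: F3 acks idx 1 -> match: F0=0 F1=0 F2=0 F3=1; commitIndex=0
Op 4: F0 acks idx 1 -> match: F0=1 F1=0 F2=0 F3=1; commitIndex=1
Op 5: F0 acks idx 2 -> match: F0=2 F1=0 F2=0 F3=1; commitIndex=1
Op 6: F3 acks idx 2 -> match: F0=2 F1=0 F2=0 F3=2; commitIndex=2
Op 7: F1 acks idx 1 -> match: F0=2 F1=1 F2=0 F3=2; commitIndex=2

Answer: 2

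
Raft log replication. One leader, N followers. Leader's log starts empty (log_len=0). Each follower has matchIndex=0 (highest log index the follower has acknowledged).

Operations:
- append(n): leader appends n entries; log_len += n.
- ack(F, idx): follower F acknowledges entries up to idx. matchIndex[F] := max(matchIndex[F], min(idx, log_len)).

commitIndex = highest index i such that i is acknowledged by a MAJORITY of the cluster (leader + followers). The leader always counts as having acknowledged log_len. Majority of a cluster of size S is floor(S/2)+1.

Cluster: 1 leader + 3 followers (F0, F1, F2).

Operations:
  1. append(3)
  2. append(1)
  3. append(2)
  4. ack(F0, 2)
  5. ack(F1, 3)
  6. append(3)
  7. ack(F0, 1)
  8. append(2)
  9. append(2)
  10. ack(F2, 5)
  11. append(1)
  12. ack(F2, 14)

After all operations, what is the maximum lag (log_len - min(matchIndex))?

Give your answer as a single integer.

Answer: 12

Derivation:
Op 1: append 3 -> log_len=3
Op 2: append 1 -> log_len=4
Op 3: append 2 -> log_len=6
Op 4: F0 acks idx 2 -> match: F0=2 F1=0 F2=0; commitIndex=0
Op 5: F1 acks idx 3 -> match: F0=2 F1=3 F2=0; commitIndex=2
Op 6: append 3 -> log_len=9
Op 7: F0 acks idx 1 -> match: F0=2 F1=3 F2=0; commitIndex=2
Op 8: append 2 -> log_len=11
Op 9: append 2 -> log_len=13
Op 10: F2 acks idx 5 -> match: F0=2 F1=3 F2=5; commitIndex=3
Op 11: append 1 -> log_len=14
Op 12: F2 acks idx 14 -> match: F0=2 F1=3 F2=14; commitIndex=3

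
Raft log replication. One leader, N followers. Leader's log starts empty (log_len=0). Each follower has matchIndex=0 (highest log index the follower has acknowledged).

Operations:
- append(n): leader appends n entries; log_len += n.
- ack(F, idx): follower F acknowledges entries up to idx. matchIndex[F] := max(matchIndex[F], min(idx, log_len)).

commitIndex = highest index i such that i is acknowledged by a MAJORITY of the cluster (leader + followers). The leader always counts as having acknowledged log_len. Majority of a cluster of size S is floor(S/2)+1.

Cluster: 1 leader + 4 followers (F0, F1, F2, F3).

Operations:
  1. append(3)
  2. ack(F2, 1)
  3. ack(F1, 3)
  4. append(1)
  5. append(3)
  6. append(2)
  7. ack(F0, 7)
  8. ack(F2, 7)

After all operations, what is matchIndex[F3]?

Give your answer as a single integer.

Answer: 0

Derivation:
Op 1: append 3 -> log_len=3
Op 2: F2 acks idx 1 -> match: F0=0 F1=0 F2=1 F3=0; commitIndex=0
Op 3: F1 acks idx 3 -> match: F0=0 F1=3 F2=1 F3=0; commitIndex=1
Op 4: append 1 -> log_len=4
Op 5: append 3 -> log_len=7
Op 6: append 2 -> log_len=9
Op 7: F0 acks idx 7 -> match: F0=7 F1=3 F2=1 F3=0; commitIndex=3
Op 8: F2 acks idx 7 -> match: F0=7 F1=3 F2=7 F3=0; commitIndex=7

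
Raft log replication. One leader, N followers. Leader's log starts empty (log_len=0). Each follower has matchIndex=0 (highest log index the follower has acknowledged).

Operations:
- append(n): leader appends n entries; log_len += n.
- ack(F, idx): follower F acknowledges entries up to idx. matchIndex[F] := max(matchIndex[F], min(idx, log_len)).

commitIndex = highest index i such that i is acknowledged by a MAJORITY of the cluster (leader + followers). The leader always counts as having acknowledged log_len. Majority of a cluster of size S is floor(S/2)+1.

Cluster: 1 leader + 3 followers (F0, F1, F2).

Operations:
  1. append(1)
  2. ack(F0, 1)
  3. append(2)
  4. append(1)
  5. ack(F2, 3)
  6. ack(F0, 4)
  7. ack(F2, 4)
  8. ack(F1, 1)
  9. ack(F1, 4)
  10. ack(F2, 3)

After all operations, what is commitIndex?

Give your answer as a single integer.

Answer: 4

Derivation:
Op 1: append 1 -> log_len=1
Op 2: F0 acks idx 1 -> match: F0=1 F1=0 F2=0; commitIndex=0
Op 3: append 2 -> log_len=3
Op 4: append 1 -> log_len=4
Op 5: F2 acks idx 3 -> match: F0=1 F1=0 F2=3; commitIndex=1
Op 6: F0 acks idx 4 -> match: F0=4 F1=0 F2=3; commitIndex=3
Op 7: F2 acks idx 4 -> match: F0=4 F1=0 F2=4; commitIndex=4
Op 8: F1 acks idx 1 -> match: F0=4 F1=1 F2=4; commitIndex=4
Op 9: F1 acks idx 4 -> match: F0=4 F1=4 F2=4; commitIndex=4
Op 10: F2 acks idx 3 -> match: F0=4 F1=4 F2=4; commitIndex=4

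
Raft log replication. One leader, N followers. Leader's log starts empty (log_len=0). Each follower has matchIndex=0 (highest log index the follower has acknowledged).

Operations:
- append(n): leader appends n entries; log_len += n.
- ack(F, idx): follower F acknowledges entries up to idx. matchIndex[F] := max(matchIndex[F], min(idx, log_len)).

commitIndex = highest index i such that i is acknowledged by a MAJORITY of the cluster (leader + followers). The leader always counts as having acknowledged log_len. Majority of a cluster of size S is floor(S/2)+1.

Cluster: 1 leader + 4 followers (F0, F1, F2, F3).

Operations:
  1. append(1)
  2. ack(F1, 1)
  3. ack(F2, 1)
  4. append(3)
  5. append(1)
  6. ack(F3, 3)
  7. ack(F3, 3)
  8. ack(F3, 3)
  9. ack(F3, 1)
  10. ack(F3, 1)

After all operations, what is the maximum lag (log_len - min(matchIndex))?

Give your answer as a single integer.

Answer: 5

Derivation:
Op 1: append 1 -> log_len=1
Op 2: F1 acks idx 1 -> match: F0=0 F1=1 F2=0 F3=0; commitIndex=0
Op 3: F2 acks idx 1 -> match: F0=0 F1=1 F2=1 F3=0; commitIndex=1
Op 4: append 3 -> log_len=4
Op 5: append 1 -> log_len=5
Op 6: F3 acks idx 3 -> match: F0=0 F1=1 F2=1 F3=3; commitIndex=1
Op 7: F3 acks idx 3 -> match: F0=0 F1=1 F2=1 F3=3; commitIndex=1
Op 8: F3 acks idx 3 -> match: F0=0 F1=1 F2=1 F3=3; commitIndex=1
Op 9: F3 acks idx 1 -> match: F0=0 F1=1 F2=1 F3=3; commitIndex=1
Op 10: F3 acks idx 1 -> match: F0=0 F1=1 F2=1 F3=3; commitIndex=1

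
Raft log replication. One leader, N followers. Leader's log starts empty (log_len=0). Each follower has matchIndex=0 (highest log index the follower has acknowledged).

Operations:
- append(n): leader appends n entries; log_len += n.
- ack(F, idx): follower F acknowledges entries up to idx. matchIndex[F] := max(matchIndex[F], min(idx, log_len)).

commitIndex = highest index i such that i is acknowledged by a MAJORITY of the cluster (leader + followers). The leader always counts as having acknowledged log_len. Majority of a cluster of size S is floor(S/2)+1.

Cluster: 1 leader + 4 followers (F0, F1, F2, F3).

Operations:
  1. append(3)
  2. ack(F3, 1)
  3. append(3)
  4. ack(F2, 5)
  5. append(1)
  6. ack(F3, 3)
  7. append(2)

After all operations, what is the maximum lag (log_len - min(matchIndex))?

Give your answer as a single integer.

Op 1: append 3 -> log_len=3
Op 2: F3 acks idx 1 -> match: F0=0 F1=0 F2=0 F3=1; commitIndex=0
Op 3: append 3 -> log_len=6
Op 4: F2 acks idx 5 -> match: F0=0 F1=0 F2=5 F3=1; commitIndex=1
Op 5: append 1 -> log_len=7
Op 6: F3 acks idx 3 -> match: F0=0 F1=0 F2=5 F3=3; commitIndex=3
Op 7: append 2 -> log_len=9

Answer: 9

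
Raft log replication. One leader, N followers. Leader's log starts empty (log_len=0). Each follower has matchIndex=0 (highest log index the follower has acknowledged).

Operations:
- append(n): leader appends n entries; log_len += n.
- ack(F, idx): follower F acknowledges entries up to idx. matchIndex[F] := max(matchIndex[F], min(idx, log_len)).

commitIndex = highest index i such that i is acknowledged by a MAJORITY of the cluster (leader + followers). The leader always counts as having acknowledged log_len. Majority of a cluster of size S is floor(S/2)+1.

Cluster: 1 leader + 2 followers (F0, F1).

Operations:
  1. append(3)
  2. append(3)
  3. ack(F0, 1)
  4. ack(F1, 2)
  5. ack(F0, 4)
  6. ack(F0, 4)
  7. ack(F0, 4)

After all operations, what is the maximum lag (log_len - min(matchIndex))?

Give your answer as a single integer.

Answer: 4

Derivation:
Op 1: append 3 -> log_len=3
Op 2: append 3 -> log_len=6
Op 3: F0 acks idx 1 -> match: F0=1 F1=0; commitIndex=1
Op 4: F1 acks idx 2 -> match: F0=1 F1=2; commitIndex=2
Op 5: F0 acks idx 4 -> match: F0=4 F1=2; commitIndex=4
Op 6: F0 acks idx 4 -> match: F0=4 F1=2; commitIndex=4
Op 7: F0 acks idx 4 -> match: F0=4 F1=2; commitIndex=4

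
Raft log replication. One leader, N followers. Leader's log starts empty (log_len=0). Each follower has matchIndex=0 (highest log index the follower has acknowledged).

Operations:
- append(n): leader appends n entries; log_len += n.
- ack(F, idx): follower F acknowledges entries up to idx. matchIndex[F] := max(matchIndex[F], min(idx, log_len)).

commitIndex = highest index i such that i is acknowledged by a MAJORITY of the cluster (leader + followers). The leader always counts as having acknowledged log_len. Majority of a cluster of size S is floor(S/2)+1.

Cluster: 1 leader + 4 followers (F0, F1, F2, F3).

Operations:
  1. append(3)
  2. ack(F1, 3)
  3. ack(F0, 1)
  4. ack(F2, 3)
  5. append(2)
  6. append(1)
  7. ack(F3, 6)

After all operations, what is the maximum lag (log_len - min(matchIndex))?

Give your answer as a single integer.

Answer: 5

Derivation:
Op 1: append 3 -> log_len=3
Op 2: F1 acks idx 3 -> match: F0=0 F1=3 F2=0 F3=0; commitIndex=0
Op 3: F0 acks idx 1 -> match: F0=1 F1=3 F2=0 F3=0; commitIndex=1
Op 4: F2 acks idx 3 -> match: F0=1 F1=3 F2=3 F3=0; commitIndex=3
Op 5: append 2 -> log_len=5
Op 6: append 1 -> log_len=6
Op 7: F3 acks idx 6 -> match: F0=1 F1=3 F2=3 F3=6; commitIndex=3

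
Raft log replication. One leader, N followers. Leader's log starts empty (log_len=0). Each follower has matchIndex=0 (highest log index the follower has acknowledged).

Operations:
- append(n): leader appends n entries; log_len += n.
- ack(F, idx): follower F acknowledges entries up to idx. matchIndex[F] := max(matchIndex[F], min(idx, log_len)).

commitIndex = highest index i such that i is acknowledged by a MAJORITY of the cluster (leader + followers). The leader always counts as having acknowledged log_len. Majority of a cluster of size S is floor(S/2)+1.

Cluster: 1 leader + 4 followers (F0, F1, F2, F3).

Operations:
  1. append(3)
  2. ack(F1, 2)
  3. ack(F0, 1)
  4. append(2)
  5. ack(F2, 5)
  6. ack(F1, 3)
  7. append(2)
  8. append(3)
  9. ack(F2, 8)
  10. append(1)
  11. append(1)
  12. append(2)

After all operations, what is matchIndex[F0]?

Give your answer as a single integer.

Op 1: append 3 -> log_len=3
Op 2: F1 acks idx 2 -> match: F0=0 F1=2 F2=0 F3=0; commitIndex=0
Op 3: F0 acks idx 1 -> match: F0=1 F1=2 F2=0 F3=0; commitIndex=1
Op 4: append 2 -> log_len=5
Op 5: F2 acks idx 5 -> match: F0=1 F1=2 F2=5 F3=0; commitIndex=2
Op 6: F1 acks idx 3 -> match: F0=1 F1=3 F2=5 F3=0; commitIndex=3
Op 7: append 2 -> log_len=7
Op 8: append 3 -> log_len=10
Op 9: F2 acks idx 8 -> match: F0=1 F1=3 F2=8 F3=0; commitIndex=3
Op 10: append 1 -> log_len=11
Op 11: append 1 -> log_len=12
Op 12: append 2 -> log_len=14

Answer: 1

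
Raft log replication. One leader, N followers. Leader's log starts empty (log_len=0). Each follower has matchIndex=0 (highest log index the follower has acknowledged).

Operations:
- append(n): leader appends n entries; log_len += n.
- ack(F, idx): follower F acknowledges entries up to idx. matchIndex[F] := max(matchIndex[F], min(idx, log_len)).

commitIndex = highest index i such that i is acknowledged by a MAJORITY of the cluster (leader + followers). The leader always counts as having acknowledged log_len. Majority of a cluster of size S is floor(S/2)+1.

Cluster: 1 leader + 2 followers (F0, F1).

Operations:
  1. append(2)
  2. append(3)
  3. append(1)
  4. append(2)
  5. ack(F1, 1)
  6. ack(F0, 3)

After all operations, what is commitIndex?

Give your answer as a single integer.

Op 1: append 2 -> log_len=2
Op 2: append 3 -> log_len=5
Op 3: append 1 -> log_len=6
Op 4: append 2 -> log_len=8
Op 5: F1 acks idx 1 -> match: F0=0 F1=1; commitIndex=1
Op 6: F0 acks idx 3 -> match: F0=3 F1=1; commitIndex=3

Answer: 3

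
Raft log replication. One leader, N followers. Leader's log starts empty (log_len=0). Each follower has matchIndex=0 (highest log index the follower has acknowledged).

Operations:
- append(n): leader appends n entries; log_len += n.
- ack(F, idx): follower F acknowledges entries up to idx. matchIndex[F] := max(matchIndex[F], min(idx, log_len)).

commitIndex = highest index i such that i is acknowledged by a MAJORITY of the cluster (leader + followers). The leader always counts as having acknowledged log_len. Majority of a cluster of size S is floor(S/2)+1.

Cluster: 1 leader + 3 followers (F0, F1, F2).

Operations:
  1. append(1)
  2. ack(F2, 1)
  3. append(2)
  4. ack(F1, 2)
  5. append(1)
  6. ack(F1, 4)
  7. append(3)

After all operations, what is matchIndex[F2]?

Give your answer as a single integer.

Answer: 1

Derivation:
Op 1: append 1 -> log_len=1
Op 2: F2 acks idx 1 -> match: F0=0 F1=0 F2=1; commitIndex=0
Op 3: append 2 -> log_len=3
Op 4: F1 acks idx 2 -> match: F0=0 F1=2 F2=1; commitIndex=1
Op 5: append 1 -> log_len=4
Op 6: F1 acks idx 4 -> match: F0=0 F1=4 F2=1; commitIndex=1
Op 7: append 3 -> log_len=7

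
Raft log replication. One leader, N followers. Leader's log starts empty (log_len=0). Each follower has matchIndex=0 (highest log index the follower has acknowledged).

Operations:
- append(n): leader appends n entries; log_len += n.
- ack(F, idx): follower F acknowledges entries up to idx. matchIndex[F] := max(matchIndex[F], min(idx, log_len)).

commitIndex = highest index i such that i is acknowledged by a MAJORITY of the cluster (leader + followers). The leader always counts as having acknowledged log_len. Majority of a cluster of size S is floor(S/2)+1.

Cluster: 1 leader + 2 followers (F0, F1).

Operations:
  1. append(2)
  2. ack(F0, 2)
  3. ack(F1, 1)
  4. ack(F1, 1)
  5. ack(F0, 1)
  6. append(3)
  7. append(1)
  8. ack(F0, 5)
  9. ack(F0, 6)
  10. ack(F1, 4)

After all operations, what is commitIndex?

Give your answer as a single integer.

Answer: 6

Derivation:
Op 1: append 2 -> log_len=2
Op 2: F0 acks idx 2 -> match: F0=2 F1=0; commitIndex=2
Op 3: F1 acks idx 1 -> match: F0=2 F1=1; commitIndex=2
Op 4: F1 acks idx 1 -> match: F0=2 F1=1; commitIndex=2
Op 5: F0 acks idx 1 -> match: F0=2 F1=1; commitIndex=2
Op 6: append 3 -> log_len=5
Op 7: append 1 -> log_len=6
Op 8: F0 acks idx 5 -> match: F0=5 F1=1; commitIndex=5
Op 9: F0 acks idx 6 -> match: F0=6 F1=1; commitIndex=6
Op 10: F1 acks idx 4 -> match: F0=6 F1=4; commitIndex=6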